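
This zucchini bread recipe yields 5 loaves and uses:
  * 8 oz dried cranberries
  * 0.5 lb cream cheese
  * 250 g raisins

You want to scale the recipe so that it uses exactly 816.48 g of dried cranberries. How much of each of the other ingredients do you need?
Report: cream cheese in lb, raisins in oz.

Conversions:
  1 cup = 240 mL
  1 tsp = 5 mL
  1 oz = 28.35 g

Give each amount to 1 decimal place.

The original recipe has 226.8 g of dried cranberries, so the scaling factor is 816.48 ÷ 226.8 = 18/5 = 3.6.
cream cheese: 0.5 lb × 18/5 = 1.8 lb
raisins: 250 g × 18/5 ÷ 28.35 g/oz ≈ 31.7 oz

cream cheese: 1.8 lb; raisins: 31.7 oz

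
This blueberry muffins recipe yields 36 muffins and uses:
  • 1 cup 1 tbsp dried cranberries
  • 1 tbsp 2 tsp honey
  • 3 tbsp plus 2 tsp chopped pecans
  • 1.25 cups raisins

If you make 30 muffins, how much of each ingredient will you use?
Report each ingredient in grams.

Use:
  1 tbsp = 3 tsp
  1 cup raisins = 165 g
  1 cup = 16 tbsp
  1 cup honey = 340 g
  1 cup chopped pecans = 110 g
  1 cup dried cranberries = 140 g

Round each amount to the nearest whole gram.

Scaling factor: 30/36 = 5/6.
dried cranberries: (1 cup + 1 tbsp = 1.0625 cup) × 5/6 × 140 g/cup ≈ 124 g
honey: (1 tbsp + 2 tsp = 5/3 tbsp) × 5/6 ÷ 16 tbsp/cup × 340 g/cup ≈ 30 g
chopped pecans: (3 tbsp + 2 tsp = 11/3 tbsp) × 5/6 ÷ 16 tbsp/cup × 110 g/cup ≈ 21 g
raisins: 1.25 cup × 5/6 × 165 g/cup ≈ 172 g

dried cranberries: 124 g; honey: 30 g; chopped pecans: 21 g; raisins: 172 g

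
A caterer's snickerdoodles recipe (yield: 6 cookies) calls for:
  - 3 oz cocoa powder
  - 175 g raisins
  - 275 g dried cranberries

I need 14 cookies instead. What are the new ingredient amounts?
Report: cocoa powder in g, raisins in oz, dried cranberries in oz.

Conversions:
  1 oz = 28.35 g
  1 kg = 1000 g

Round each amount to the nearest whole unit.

Scaling factor: 14/6 = 7/3.
cocoa powder: 3 oz × 7/3 × 28.35 g/oz ≈ 198 g
raisins: 175 g × 7/3 ÷ 28.35 g/oz ≈ 14 oz
dried cranberries: 275 g × 7/3 ÷ 28.35 g/oz ≈ 23 oz

cocoa powder: 198 g; raisins: 14 oz; dried cranberries: 23 oz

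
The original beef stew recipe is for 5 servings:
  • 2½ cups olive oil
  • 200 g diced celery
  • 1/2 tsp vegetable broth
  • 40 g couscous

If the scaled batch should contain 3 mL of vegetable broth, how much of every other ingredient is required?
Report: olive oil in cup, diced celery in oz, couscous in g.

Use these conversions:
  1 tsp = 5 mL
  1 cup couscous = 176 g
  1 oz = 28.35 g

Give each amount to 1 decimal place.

olive oil: 3.0 cup; diced celery: 8.5 oz; couscous: 48.0 g

The original recipe has 2.5 mL of vegetable broth, so the scaling factor is 3 ÷ 2.5 = 6/5 = 1.2.
olive oil: 2.5 cup × 6/5 = 3.0 cup
diced celery: 200 g × 6/5 ÷ 28.35 g/oz ≈ 8.5 oz
couscous: 40 g × 6/5 = 48.0 g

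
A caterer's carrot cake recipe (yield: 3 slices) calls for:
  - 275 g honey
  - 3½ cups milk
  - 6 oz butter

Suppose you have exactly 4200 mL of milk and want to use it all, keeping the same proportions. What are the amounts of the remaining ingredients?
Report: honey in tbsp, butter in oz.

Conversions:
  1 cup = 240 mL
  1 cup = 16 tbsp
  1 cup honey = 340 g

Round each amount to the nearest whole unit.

The original recipe has 840 mL of milk, so the scaling factor is 4200 ÷ 840 = 5.
honey: 275 g × 5 ÷ 340 g/cup × 16 tbsp/cup ≈ 65 tbsp
butter: 6 oz × 5 = 30 oz

honey: 65 tbsp; butter: 30 oz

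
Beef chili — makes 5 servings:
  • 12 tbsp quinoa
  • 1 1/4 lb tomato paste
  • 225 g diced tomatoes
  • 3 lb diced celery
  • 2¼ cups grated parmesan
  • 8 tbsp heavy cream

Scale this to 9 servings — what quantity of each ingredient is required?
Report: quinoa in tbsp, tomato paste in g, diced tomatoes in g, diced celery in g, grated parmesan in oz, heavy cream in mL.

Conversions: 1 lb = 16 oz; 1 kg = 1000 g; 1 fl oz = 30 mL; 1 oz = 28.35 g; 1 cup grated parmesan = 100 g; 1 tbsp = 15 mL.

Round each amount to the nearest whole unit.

quinoa: 22 tbsp; tomato paste: 1021 g; diced tomatoes: 405 g; diced celery: 2449 g; grated parmesan: 14 oz; heavy cream: 216 mL

Scaling factor: 9/5 = 1.8.
quinoa: 12 tbsp × 9/5 ≈ 22 tbsp
tomato paste: 1.25 lb × 9/5 × 16 oz/lb × 28.35 g/oz ≈ 1021 g
diced tomatoes: 225 g × 9/5 = 405 g
diced celery: 3 lb × 9/5 × 16 oz/lb × 28.35 g/oz ≈ 2449 g
grated parmesan: 2.25 cup × 9/5 × 100 g/cup ÷ 28.35 g/oz ≈ 14 oz
heavy cream: 8 tbsp × 9/5 × 15 mL/tbsp = 216 mL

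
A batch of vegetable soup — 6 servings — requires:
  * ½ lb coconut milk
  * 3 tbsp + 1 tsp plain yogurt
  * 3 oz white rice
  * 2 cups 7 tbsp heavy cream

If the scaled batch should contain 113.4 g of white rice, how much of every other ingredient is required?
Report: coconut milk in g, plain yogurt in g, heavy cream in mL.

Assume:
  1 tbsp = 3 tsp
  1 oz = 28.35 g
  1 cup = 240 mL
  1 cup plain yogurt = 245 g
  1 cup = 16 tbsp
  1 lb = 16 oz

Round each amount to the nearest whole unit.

coconut milk: 302 g; plain yogurt: 68 g; heavy cream: 780 mL

The original recipe has 85.05 g of white rice, so the scaling factor is 113.4 ÷ 85.05 = 4/3.
coconut milk: 0.5 lb × 4/3 × 16 oz/lb × 28.35 g/oz ≈ 302 g
plain yogurt: (3 tbsp + 1 tsp = 10/3 tbsp) × 4/3 ÷ 16 tbsp/cup × 245 g/cup ≈ 68 g
heavy cream: (2 cup + 7 tbsp = 2.4375 cup) × 4/3 × 240 mL/cup = 780 mL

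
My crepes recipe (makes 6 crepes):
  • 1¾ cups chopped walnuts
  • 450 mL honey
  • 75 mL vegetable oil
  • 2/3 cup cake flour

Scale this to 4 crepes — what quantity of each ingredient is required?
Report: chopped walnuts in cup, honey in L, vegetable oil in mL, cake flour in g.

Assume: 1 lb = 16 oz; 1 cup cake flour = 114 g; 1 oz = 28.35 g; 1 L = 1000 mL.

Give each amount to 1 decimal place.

Scaling factor: 4/6 = 2/3.
chopped walnuts: 1.75 cup × 2/3 ≈ 1.2 cup
honey: 450 mL × 2/3 ÷ 1000 mL/L = 0.3 L
vegetable oil: 75 mL × 2/3 = 50.0 mL
cake flour: 2/3 cup × 2/3 × 114 g/cup ≈ 50.7 g

chopped walnuts: 1.2 cup; honey: 0.3 L; vegetable oil: 50.0 mL; cake flour: 50.7 g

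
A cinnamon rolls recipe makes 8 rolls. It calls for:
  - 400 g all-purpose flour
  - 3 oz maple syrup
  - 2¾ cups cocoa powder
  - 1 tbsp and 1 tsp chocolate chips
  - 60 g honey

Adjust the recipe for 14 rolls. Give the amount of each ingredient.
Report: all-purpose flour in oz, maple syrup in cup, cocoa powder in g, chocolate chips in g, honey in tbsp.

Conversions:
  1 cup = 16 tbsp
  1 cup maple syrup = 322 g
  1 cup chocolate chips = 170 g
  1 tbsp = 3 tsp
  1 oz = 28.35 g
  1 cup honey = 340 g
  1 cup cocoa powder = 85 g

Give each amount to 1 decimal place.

all-purpose flour: 24.7 oz; maple syrup: 0.5 cup; cocoa powder: 409.1 g; chocolate chips: 24.8 g; honey: 4.9 tbsp

Scaling factor: 14/8 = 7/4 = 1.75.
all-purpose flour: 400 g × 7/4 ÷ 28.35 g/oz ≈ 24.7 oz
maple syrup: 3 oz × 7/4 × 28.35 g/oz ÷ 322 g/cup ≈ 0.5 cup
cocoa powder: 2.75 cup × 7/4 × 85 g/cup ≈ 409.1 g
chocolate chips: (1 tbsp + 1 tsp = 4/3 tbsp) × 7/4 ÷ 16 tbsp/cup × 170 g/cup ≈ 24.8 g
honey: 60 g × 7/4 ÷ 340 g/cup × 16 tbsp/cup ≈ 4.9 tbsp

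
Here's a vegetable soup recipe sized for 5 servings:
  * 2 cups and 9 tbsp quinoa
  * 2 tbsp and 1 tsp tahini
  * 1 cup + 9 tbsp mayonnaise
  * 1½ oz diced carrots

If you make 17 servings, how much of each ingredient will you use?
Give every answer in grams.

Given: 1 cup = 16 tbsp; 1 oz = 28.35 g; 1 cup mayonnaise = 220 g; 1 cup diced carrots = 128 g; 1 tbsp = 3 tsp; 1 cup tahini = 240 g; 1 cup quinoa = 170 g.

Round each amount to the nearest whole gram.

Scaling factor: 17/5 = 3.4.
quinoa: (2 cup + 9 tbsp = 2.5625 cup) × 17/5 × 170 g/cup ≈ 1481 g
tahini: (2 tbsp + 1 tsp = 7/3 tbsp) × 17/5 ÷ 16 tbsp/cup × 240 g/cup = 119 g
mayonnaise: (1 cup + 9 tbsp = 1.5625 cup) × 17/5 × 220 g/cup ≈ 1169 g
diced carrots: 1.5 oz × 17/5 × 28.35 g/oz ≈ 145 g

quinoa: 1481 g; tahini: 119 g; mayonnaise: 1169 g; diced carrots: 145 g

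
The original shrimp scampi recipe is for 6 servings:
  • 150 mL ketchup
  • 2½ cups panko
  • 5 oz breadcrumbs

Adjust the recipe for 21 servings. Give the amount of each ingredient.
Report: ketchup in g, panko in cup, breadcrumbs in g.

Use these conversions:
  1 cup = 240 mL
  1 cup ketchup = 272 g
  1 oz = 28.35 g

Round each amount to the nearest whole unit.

Scaling factor: 21/6 = 7/2 = 3.5.
ketchup: 150 mL × 7/2 ÷ 240 mL/cup × 272 g/cup = 595 g
panko: 2.5 cup × 7/2 ≈ 9 cup
breadcrumbs: 5 oz × 7/2 × 28.35 g/oz ≈ 496 g

ketchup: 595 g; panko: 9 cup; breadcrumbs: 496 g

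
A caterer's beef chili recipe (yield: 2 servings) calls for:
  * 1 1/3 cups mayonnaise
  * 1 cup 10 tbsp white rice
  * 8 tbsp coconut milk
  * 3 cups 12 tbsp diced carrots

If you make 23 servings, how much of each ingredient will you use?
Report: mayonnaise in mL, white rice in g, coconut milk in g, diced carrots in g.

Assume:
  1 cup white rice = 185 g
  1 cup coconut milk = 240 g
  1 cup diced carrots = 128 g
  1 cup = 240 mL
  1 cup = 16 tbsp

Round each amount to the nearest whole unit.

mayonnaise: 3680 mL; white rice: 3457 g; coconut milk: 1380 g; diced carrots: 5520 g

Scaling factor: 23/2 = 11.5.
mayonnaise: 4/3 cup × 23/2 × 240 mL/cup = 3680 mL
white rice: (1 cup + 10 tbsp = 1.625 cup) × 23/2 × 185 g/cup ≈ 3457 g
coconut milk: 8 tbsp × 23/2 ÷ 16 tbsp/cup × 240 g/cup = 1380 g
diced carrots: (3 cup + 12 tbsp = 3.75 cup) × 23/2 × 128 g/cup = 5520 g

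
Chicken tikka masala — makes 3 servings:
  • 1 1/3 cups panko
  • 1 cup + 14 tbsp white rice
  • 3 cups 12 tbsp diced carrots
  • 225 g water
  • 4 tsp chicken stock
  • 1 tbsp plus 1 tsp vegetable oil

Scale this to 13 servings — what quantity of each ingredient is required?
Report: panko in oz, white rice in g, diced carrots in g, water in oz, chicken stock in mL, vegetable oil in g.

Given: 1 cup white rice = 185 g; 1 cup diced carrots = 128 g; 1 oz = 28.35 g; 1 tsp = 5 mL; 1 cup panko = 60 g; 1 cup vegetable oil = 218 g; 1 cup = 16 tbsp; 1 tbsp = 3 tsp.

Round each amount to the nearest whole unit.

Scaling factor: 13/3.
panko: 4/3 cup × 13/3 × 60 g/cup ÷ 28.35 g/oz ≈ 12 oz
white rice: (1 cup + 14 tbsp = 1.875 cup) × 13/3 × 185 g/cup ≈ 1503 g
diced carrots: (3 cup + 12 tbsp = 3.75 cup) × 13/3 × 128 g/cup = 2080 g
water: 225 g × 13/3 ÷ 28.35 g/oz ≈ 34 oz
chicken stock: 4 tsp × 13/3 × 5 mL/tsp ≈ 87 mL
vegetable oil: (1 tbsp + 1 tsp = 4/3 tbsp) × 13/3 ÷ 16 tbsp/cup × 218 g/cup ≈ 79 g

panko: 12 oz; white rice: 1503 g; diced carrots: 2080 g; water: 34 oz; chicken stock: 87 mL; vegetable oil: 79 g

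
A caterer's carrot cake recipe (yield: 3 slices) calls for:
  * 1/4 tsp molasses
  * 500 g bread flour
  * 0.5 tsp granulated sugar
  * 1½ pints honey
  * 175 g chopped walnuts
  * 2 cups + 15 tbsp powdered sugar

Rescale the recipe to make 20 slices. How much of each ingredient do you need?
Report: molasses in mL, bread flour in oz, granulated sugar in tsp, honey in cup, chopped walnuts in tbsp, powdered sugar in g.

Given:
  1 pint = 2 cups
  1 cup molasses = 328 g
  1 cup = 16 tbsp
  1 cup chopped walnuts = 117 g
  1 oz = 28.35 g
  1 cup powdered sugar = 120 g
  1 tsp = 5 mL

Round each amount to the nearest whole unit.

molasses: 8 mL; bread flour: 118 oz; granulated sugar: 3 tsp; honey: 20 cup; chopped walnuts: 160 tbsp; powdered sugar: 2350 g

Scaling factor: 20/3.
molasses: 0.25 tsp × 20/3 × 5 mL/tsp ≈ 8 mL
bread flour: 500 g × 20/3 ÷ 28.35 g/oz ≈ 118 oz
granulated sugar: 0.5 tsp × 20/3 ≈ 3 tsp
honey: 1.5 pint × 20/3 × 2 cup/pint = 20 cup
chopped walnuts: 175 g × 20/3 ÷ 117 g/cup × 16 tbsp/cup ≈ 160 tbsp
powdered sugar: (2 cup + 15 tbsp = 2.9375 cup) × 20/3 × 120 g/cup = 2350 g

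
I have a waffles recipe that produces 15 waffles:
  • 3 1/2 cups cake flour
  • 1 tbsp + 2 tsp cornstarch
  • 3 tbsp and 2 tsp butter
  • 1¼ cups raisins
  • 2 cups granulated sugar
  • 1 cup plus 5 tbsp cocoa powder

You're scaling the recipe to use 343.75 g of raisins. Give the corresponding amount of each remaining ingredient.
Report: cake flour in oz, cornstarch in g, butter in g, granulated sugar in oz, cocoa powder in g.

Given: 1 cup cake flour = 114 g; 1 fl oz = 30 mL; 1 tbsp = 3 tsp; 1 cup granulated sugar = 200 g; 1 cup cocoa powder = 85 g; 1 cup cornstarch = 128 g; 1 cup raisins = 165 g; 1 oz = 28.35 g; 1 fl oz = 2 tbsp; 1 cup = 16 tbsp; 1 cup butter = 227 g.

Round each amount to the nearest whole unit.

cake flour: 23 oz; cornstarch: 22 g; butter: 87 g; granulated sugar: 24 oz; cocoa powder: 186 g

The original recipe has 206.25 g of raisins, so the scaling factor is 343.75 ÷ 206.25 = 5/3.
cake flour: 3.5 cup × 5/3 × 114 g/cup ÷ 28.35 g/oz ≈ 23 oz
cornstarch: (1 tbsp + 2 tsp = 5/3 tbsp) × 5/3 ÷ 16 tbsp/cup × 128 g/cup ≈ 22 g
butter: (3 tbsp + 2 tsp = 11/3 tbsp) × 5/3 ÷ 16 tbsp/cup × 227 g/cup ≈ 87 g
granulated sugar: 2 cup × 5/3 × 200 g/cup ÷ 28.35 g/oz ≈ 24 oz
cocoa powder: (1 cup + 5 tbsp = 1.3125 cup) × 5/3 × 85 g/cup ≈ 186 g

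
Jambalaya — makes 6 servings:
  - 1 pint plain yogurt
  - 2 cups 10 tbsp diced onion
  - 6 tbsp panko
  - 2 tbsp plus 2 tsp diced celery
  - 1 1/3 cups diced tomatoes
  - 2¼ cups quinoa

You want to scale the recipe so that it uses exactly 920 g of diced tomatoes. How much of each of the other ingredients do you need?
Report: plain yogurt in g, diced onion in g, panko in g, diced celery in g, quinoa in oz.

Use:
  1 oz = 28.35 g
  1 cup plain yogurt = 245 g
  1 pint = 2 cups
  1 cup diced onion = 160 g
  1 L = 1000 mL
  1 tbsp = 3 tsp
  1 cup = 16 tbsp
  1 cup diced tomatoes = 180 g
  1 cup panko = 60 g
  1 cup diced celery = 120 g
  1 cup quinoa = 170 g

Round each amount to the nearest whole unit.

The original recipe has 240 g of diced tomatoes, so the scaling factor is 920 ÷ 240 = 23/6.
plain yogurt: 1 pint × 23/6 × 2 cup/pint × 245 g/cup ≈ 1878 g
diced onion: (2 cup + 10 tbsp = 2.625 cup) × 23/6 × 160 g/cup = 1610 g
panko: 6 tbsp × 23/6 ÷ 16 tbsp/cup × 60 g/cup ≈ 86 g
diced celery: (2 tbsp + 2 tsp = 8/3 tbsp) × 23/6 ÷ 16 tbsp/cup × 120 g/cup ≈ 77 g
quinoa: 2.25 cup × 23/6 × 170 g/cup ÷ 28.35 g/oz ≈ 52 oz

plain yogurt: 1878 g; diced onion: 1610 g; panko: 86 g; diced celery: 77 g; quinoa: 52 oz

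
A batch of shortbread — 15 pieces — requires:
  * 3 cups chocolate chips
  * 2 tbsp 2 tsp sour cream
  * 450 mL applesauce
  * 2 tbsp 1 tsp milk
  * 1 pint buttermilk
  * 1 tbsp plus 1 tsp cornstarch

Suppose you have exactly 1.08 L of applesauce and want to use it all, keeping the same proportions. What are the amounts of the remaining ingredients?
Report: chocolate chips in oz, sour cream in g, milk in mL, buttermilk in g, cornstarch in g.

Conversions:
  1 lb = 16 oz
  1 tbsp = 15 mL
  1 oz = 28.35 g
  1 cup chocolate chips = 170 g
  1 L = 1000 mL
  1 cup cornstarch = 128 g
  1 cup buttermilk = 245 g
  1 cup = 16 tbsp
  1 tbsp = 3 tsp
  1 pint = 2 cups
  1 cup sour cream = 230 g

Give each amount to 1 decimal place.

chocolate chips: 43.2 oz; sour cream: 92.0 g; milk: 84.0 mL; buttermilk: 1176.0 g; cornstarch: 25.6 g

The original recipe has 0.45 L of applesauce, so the scaling factor is 1.08 ÷ 0.45 = 12/5 = 2.4.
chocolate chips: 3 cup × 12/5 × 170 g/cup ÷ 28.35 g/oz ≈ 43.2 oz
sour cream: (2 tbsp + 2 tsp = 8/3 tbsp) × 12/5 ÷ 16 tbsp/cup × 230 g/cup = 92.0 g
milk: (2 tbsp + 1 tsp = 7/3 tbsp) × 12/5 × 15 mL/tbsp = 84.0 mL
buttermilk: 1 pint × 12/5 × 2 cup/pint × 245 g/cup = 1176.0 g
cornstarch: (1 tbsp + 1 tsp = 4/3 tbsp) × 12/5 ÷ 16 tbsp/cup × 128 g/cup = 25.6 g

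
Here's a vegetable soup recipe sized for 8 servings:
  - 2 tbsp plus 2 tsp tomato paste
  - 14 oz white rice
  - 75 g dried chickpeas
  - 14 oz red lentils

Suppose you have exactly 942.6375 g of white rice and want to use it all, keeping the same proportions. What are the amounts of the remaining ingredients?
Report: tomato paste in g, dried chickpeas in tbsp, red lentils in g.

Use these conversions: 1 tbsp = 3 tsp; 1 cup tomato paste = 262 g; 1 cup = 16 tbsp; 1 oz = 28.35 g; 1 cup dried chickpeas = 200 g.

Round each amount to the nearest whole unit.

The original recipe has 396.9 g of white rice, so the scaling factor is 942.6375 ÷ 396.9 = 19/8 = 2.375.
tomato paste: (2 tbsp + 2 tsp = 8/3 tbsp) × 19/8 ÷ 16 tbsp/cup × 262 g/cup ≈ 104 g
dried chickpeas: 75 g × 19/8 ÷ 200 g/cup × 16 tbsp/cup ≈ 14 tbsp
red lentils: 14 oz × 19/8 × 28.35 g/oz ≈ 943 g

tomato paste: 104 g; dried chickpeas: 14 tbsp; red lentils: 943 g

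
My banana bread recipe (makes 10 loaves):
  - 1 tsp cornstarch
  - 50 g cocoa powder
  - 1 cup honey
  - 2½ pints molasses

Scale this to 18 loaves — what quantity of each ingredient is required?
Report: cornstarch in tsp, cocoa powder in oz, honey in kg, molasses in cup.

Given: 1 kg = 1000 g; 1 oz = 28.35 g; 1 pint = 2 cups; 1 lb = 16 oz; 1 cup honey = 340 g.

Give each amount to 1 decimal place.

Scaling factor: 18/10 = 9/5 = 1.8.
cornstarch: 1 tsp × 9/5 = 1.8 tsp
cocoa powder: 50 g × 9/5 ÷ 28.35 g/oz ≈ 3.2 oz
honey: 1 cup × 9/5 × 340 g/cup ÷ 1000 g/kg ≈ 0.6 kg
molasses: 2.5 pint × 9/5 × 2 cup/pint = 9.0 cup

cornstarch: 1.8 tsp; cocoa powder: 3.2 oz; honey: 0.6 kg; molasses: 9.0 cup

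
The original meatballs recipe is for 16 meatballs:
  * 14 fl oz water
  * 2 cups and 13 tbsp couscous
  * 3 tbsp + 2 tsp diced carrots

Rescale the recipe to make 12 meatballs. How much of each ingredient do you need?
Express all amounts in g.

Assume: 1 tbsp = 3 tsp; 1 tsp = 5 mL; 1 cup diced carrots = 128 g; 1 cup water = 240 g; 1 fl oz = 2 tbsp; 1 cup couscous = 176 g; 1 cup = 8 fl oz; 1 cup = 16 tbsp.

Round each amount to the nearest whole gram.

water: 315 g; couscous: 371 g; diced carrots: 22 g

Scaling factor: 12/16 = 3/4 = 0.75.
water: 14 fl oz × 3/4 ÷ 8 fl oz/cup × 240 g/cup = 315 g
couscous: (2 cup + 13 tbsp = 2.8125 cup) × 3/4 × 176 g/cup ≈ 371 g
diced carrots: (3 tbsp + 2 tsp = 11/3 tbsp) × 3/4 ÷ 16 tbsp/cup × 128 g/cup = 22 g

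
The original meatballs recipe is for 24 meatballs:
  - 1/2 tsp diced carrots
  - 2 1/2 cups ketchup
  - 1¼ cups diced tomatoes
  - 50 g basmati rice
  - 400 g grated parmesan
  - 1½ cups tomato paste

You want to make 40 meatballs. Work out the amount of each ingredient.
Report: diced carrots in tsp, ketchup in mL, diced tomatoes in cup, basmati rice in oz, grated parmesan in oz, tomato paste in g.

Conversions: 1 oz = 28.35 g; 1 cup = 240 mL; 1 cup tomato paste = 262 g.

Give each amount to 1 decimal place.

Scaling factor: 40/24 = 5/3.
diced carrots: 0.5 tsp × 5/3 ≈ 0.8 tsp
ketchup: 2.5 cup × 5/3 × 240 mL/cup = 1000.0 mL
diced tomatoes: 1.25 cup × 5/3 ≈ 2.1 cup
basmati rice: 50 g × 5/3 ÷ 28.35 g/oz ≈ 2.9 oz
grated parmesan: 400 g × 5/3 ÷ 28.35 g/oz ≈ 23.5 oz
tomato paste: 1.5 cup × 5/3 × 262 g/cup = 655.0 g

diced carrots: 0.8 tsp; ketchup: 1000.0 mL; diced tomatoes: 2.1 cup; basmati rice: 2.9 oz; grated parmesan: 23.5 oz; tomato paste: 655.0 g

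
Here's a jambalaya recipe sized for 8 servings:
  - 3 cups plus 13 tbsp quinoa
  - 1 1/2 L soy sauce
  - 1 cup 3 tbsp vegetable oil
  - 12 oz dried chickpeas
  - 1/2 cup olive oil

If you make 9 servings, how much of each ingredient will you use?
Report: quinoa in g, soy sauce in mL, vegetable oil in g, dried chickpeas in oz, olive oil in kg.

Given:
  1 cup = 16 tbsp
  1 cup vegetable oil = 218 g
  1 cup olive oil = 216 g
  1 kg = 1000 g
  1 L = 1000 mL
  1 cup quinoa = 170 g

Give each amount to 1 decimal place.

quinoa: 729.1 g; soy sauce: 1687.5 mL; vegetable oil: 291.2 g; dried chickpeas: 13.5 oz; olive oil: 0.1 kg

Scaling factor: 9/8 = 1.125.
quinoa: (3 cup + 13 tbsp = 3.8125 cup) × 9/8 × 170 g/cup ≈ 729.1 g
soy sauce: 1.5 L × 9/8 × 1000 mL/L = 1687.5 mL
vegetable oil: (1 cup + 3 tbsp = 1.1875 cup) × 9/8 × 218 g/cup ≈ 291.2 g
dried chickpeas: 12 oz × 9/8 = 13.5 oz
olive oil: 0.5 cup × 9/8 × 216 g/cup ÷ 1000 g/kg ≈ 0.1 kg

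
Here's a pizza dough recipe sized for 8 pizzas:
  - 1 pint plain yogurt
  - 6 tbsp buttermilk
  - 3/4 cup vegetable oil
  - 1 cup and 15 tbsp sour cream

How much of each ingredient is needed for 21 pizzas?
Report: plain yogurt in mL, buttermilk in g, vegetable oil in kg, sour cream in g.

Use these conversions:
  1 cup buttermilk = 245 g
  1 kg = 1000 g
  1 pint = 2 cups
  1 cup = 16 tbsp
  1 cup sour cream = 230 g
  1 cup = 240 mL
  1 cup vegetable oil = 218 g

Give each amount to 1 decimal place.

Scaling factor: 21/8 = 2.625.
plain yogurt: 1 pint × 21/8 × 2 cup/pint × 240 mL/cup = 1260.0 mL
buttermilk: 6 tbsp × 21/8 ÷ 16 tbsp/cup × 245 g/cup ≈ 241.2 g
vegetable oil: 0.75 cup × 21/8 × 218 g/cup ÷ 1000 g/kg ≈ 0.4 kg
sour cream: (1 cup + 15 tbsp = 1.9375 cup) × 21/8 × 230 g/cup ≈ 1169.8 g

plain yogurt: 1260.0 mL; buttermilk: 241.2 g; vegetable oil: 0.4 kg; sour cream: 1169.8 g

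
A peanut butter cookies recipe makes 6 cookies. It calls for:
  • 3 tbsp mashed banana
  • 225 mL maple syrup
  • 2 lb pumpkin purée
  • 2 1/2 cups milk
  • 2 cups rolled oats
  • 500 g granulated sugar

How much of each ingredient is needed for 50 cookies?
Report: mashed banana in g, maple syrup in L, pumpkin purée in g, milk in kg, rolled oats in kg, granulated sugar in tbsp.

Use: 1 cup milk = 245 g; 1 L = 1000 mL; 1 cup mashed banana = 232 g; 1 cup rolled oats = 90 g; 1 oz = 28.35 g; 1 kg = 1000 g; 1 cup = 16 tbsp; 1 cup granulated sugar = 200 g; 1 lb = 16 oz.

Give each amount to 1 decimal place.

mashed banana: 362.5 g; maple syrup: 1.9 L; pumpkin purée: 7560.0 g; milk: 5.1 kg; rolled oats: 1.5 kg; granulated sugar: 333.3 tbsp

Scaling factor: 50/6 = 25/3.
mashed banana: 3 tbsp × 25/3 ÷ 16 tbsp/cup × 232 g/cup = 362.5 g
maple syrup: 225 mL × 25/3 ÷ 1000 mL/L ≈ 1.9 L
pumpkin purée: 2 lb × 25/3 × 16 oz/lb × 28.35 g/oz = 7560.0 g
milk: 2.5 cup × 25/3 × 245 g/cup ÷ 1000 g/kg ≈ 5.1 kg
rolled oats: 2 cup × 25/3 × 90 g/cup ÷ 1000 g/kg = 1.5 kg
granulated sugar: 500 g × 25/3 ÷ 200 g/cup × 16 tbsp/cup ≈ 333.3 tbsp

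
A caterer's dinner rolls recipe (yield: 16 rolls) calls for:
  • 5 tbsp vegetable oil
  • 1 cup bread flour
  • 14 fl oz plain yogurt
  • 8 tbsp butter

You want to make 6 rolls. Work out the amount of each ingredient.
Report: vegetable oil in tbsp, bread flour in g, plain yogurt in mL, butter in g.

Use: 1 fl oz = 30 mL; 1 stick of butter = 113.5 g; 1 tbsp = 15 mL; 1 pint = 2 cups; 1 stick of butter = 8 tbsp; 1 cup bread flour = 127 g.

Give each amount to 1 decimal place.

vegetable oil: 1.9 tbsp; bread flour: 47.6 g; plain yogurt: 157.5 mL; butter: 42.6 g

Scaling factor: 6/16 = 3/8 = 0.375.
vegetable oil: 5 tbsp × 3/8 ≈ 1.9 tbsp
bread flour: 1 cup × 3/8 × 127 g/cup ≈ 47.6 g
plain yogurt: 14 fl oz × 3/8 × 30 mL/fl oz = 157.5 mL
butter: 8 tbsp × 3/8 ÷ 8 tbsp/stick × 113.5 g/stick ≈ 42.6 g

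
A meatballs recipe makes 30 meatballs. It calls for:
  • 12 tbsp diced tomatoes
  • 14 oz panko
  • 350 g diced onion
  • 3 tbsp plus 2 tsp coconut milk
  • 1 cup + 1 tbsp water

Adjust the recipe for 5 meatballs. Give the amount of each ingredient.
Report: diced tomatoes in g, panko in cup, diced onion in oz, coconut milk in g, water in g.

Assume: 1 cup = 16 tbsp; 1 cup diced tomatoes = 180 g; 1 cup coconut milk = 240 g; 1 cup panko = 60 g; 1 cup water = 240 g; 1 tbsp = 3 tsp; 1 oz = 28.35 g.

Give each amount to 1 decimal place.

diced tomatoes: 22.5 g; panko: 1.1 cup; diced onion: 2.1 oz; coconut milk: 9.2 g; water: 42.5 g

Scaling factor: 5/30 = 1/6.
diced tomatoes: 12 tbsp × 1/6 ÷ 16 tbsp/cup × 180 g/cup = 22.5 g
panko: 14 oz × 1/6 × 28.35 g/oz ÷ 60 g/cup ≈ 1.1 cup
diced onion: 350 g × 1/6 ÷ 28.35 g/oz ≈ 2.1 oz
coconut milk: (3 tbsp + 2 tsp = 11/3 tbsp) × 1/6 ÷ 16 tbsp/cup × 240 g/cup ≈ 9.2 g
water: (1 cup + 1 tbsp = 1.0625 cup) × 1/6 × 240 g/cup = 42.5 g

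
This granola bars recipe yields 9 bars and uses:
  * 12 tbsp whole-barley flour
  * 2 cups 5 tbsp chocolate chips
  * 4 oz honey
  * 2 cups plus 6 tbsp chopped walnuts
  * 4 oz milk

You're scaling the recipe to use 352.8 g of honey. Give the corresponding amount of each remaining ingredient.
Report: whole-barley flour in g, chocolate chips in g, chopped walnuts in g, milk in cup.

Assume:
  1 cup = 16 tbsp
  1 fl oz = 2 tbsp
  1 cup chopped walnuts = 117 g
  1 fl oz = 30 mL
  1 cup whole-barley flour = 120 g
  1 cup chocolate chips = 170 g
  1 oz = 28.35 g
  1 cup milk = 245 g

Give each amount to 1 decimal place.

whole-barley flour: 280.0 g; chocolate chips: 1223.1 g; chopped walnuts: 864.5 g; milk: 1.4 cup

The original recipe has 113.4 g of honey, so the scaling factor is 352.8 ÷ 113.4 = 28/9.
whole-barley flour: 12 tbsp × 28/9 ÷ 16 tbsp/cup × 120 g/cup = 280.0 g
chocolate chips: (2 cup + 5 tbsp = 2.3125 cup) × 28/9 × 170 g/cup ≈ 1223.1 g
chopped walnuts: (2 cup + 6 tbsp = 2.375 cup) × 28/9 × 117 g/cup = 864.5 g
milk: 4 oz × 28/9 × 28.35 g/oz ÷ 245 g/cup ≈ 1.4 cup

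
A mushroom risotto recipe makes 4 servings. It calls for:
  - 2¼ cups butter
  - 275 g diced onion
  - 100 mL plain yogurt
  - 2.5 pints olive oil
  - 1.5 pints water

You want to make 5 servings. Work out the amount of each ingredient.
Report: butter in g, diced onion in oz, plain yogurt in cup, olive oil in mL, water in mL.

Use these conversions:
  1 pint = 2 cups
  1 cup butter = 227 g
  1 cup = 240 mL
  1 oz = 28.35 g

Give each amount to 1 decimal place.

butter: 638.4 g; diced onion: 12.1 oz; plain yogurt: 0.5 cup; olive oil: 1500.0 mL; water: 900.0 mL

Scaling factor: 5/4 = 1.25.
butter: 2.25 cup × 5/4 × 227 g/cup ≈ 638.4 g
diced onion: 275 g × 5/4 ÷ 28.35 g/oz ≈ 12.1 oz
plain yogurt: 100 mL × 5/4 ÷ 240 mL/cup ≈ 0.5 cup
olive oil: 2.5 pint × 5/4 × 2 cup/pint × 240 mL/cup = 1500.0 mL
water: 1.5 pint × 5/4 × 2 cup/pint × 240 mL/cup = 900.0 mL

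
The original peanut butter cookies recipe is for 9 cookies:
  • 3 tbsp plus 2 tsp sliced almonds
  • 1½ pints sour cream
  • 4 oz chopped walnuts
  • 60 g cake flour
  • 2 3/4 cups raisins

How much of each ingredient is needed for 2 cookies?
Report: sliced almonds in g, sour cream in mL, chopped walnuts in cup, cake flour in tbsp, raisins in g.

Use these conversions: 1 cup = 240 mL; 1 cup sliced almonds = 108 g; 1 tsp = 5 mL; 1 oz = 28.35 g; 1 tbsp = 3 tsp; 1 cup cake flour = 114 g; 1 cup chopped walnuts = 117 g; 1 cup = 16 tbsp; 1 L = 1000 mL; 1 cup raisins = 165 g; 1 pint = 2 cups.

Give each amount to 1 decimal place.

sliced almonds: 5.5 g; sour cream: 160.0 mL; chopped walnuts: 0.2 cup; cake flour: 1.9 tbsp; raisins: 100.8 g

Scaling factor: 2/9.
sliced almonds: (3 tbsp + 2 tsp = 11/3 tbsp) × 2/9 ÷ 16 tbsp/cup × 108 g/cup = 5.5 g
sour cream: 1.5 pint × 2/9 × 2 cup/pint × 240 mL/cup = 160.0 mL
chopped walnuts: 4 oz × 2/9 × 28.35 g/oz ÷ 117 g/cup ≈ 0.2 cup
cake flour: 60 g × 2/9 ÷ 114 g/cup × 16 tbsp/cup ≈ 1.9 tbsp
raisins: 2.75 cup × 2/9 × 165 g/cup ≈ 100.8 g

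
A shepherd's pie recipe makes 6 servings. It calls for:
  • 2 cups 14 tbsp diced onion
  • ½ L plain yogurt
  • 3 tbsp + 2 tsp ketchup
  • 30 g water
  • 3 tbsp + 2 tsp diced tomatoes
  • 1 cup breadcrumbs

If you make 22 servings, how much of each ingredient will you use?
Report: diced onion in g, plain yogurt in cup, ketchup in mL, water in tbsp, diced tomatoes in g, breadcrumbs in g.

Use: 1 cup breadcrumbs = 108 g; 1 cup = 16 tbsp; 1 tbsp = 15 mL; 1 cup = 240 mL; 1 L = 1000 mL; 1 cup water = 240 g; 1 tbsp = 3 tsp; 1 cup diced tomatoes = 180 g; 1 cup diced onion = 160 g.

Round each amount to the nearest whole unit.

diced onion: 1687 g; plain yogurt: 8 cup; ketchup: 202 mL; water: 7 tbsp; diced tomatoes: 151 g; breadcrumbs: 396 g

Scaling factor: 22/6 = 11/3.
diced onion: (2 cup + 14 tbsp = 2.875 cup) × 11/3 × 160 g/cup ≈ 1687 g
plain yogurt: 0.5 L × 11/3 × 1000 mL/L ÷ 240 mL/cup ≈ 8 cup
ketchup: (3 tbsp + 2 tsp = 11/3 tbsp) × 11/3 × 15 mL/tbsp ≈ 202 mL
water: 30 g × 11/3 ÷ 240 g/cup × 16 tbsp/cup ≈ 7 tbsp
diced tomatoes: (3 tbsp + 2 tsp = 11/3 tbsp) × 11/3 ÷ 16 tbsp/cup × 180 g/cup ≈ 151 g
breadcrumbs: 1 cup × 11/3 × 108 g/cup = 396 g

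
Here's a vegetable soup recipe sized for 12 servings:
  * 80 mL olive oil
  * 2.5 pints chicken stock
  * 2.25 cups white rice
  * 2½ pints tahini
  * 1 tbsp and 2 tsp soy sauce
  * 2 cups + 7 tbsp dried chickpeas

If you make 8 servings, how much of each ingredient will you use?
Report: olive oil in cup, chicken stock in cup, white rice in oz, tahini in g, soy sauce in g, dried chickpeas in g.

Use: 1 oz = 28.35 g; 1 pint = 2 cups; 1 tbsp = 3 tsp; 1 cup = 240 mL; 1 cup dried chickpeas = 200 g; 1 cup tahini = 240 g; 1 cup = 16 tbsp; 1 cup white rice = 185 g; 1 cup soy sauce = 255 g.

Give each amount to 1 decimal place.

olive oil: 0.2 cup; chicken stock: 3.3 cup; white rice: 9.8 oz; tahini: 800.0 g; soy sauce: 17.7 g; dried chickpeas: 325.0 g

Scaling factor: 8/12 = 2/3.
olive oil: 80 mL × 2/3 ÷ 240 mL/cup ≈ 0.2 cup
chicken stock: 2.5 pint × 2/3 × 2 cup/pint ≈ 3.3 cup
white rice: 2.25 cup × 2/3 × 185 g/cup ÷ 28.35 g/oz ≈ 9.8 oz
tahini: 2.5 pint × 2/3 × 2 cup/pint × 240 g/cup = 800.0 g
soy sauce: (1 tbsp + 2 tsp = 5/3 tbsp) × 2/3 ÷ 16 tbsp/cup × 255 g/cup ≈ 17.7 g
dried chickpeas: (2 cup + 7 tbsp = 2.4375 cup) × 2/3 × 200 g/cup = 325.0 g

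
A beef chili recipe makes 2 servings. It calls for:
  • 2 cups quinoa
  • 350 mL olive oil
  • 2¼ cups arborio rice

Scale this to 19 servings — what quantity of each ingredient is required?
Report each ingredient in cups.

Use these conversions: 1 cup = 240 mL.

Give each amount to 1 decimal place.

quinoa: 19.0 cup; olive oil: 13.9 cup; arborio rice: 21.4 cup

Scaling factor: 19/2 = 9.5.
quinoa: 2 cup × 19/2 = 19.0 cup
olive oil: 350 mL × 19/2 ÷ 240 mL/cup ≈ 13.9 cup
arborio rice: 2.25 cup × 19/2 ≈ 21.4 cup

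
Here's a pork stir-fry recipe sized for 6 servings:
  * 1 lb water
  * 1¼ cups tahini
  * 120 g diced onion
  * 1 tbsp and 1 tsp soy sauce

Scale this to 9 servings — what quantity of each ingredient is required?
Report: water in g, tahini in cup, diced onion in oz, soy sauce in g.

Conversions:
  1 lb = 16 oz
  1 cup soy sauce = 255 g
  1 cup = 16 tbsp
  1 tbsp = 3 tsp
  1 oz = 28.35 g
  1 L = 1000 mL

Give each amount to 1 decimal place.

water: 680.4 g; tahini: 1.9 cup; diced onion: 6.3 oz; soy sauce: 31.9 g

Scaling factor: 9/6 = 3/2 = 1.5.
water: 1 lb × 3/2 × 16 oz/lb × 28.35 g/oz = 680.4 g
tahini: 1.25 cup × 3/2 ≈ 1.9 cup
diced onion: 120 g × 3/2 ÷ 28.35 g/oz ≈ 6.3 oz
soy sauce: (1 tbsp + 1 tsp = 4/3 tbsp) × 3/2 ÷ 16 tbsp/cup × 255 g/cup ≈ 31.9 g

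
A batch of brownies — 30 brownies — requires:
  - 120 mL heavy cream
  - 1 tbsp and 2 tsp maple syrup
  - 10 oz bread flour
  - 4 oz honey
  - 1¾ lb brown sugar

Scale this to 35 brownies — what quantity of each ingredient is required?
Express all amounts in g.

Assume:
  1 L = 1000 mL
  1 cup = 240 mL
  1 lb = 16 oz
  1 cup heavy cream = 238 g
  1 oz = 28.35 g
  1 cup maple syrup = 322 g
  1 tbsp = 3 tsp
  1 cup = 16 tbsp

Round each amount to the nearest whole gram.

Scaling factor: 35/30 = 7/6.
heavy cream: 120 mL × 7/6 ÷ 240 mL/cup × 238 g/cup ≈ 139 g
maple syrup: (1 tbsp + 2 tsp = 5/3 tbsp) × 7/6 ÷ 16 tbsp/cup × 322 g/cup ≈ 39 g
bread flour: 10 oz × 7/6 × 28.35 g/oz ≈ 331 g
honey: 4 oz × 7/6 × 28.35 g/oz ≈ 132 g
brown sugar: 1.75 lb × 7/6 × 16 oz/lb × 28.35 g/oz ≈ 926 g

heavy cream: 139 g; maple syrup: 39 g; bread flour: 331 g; honey: 132 g; brown sugar: 926 g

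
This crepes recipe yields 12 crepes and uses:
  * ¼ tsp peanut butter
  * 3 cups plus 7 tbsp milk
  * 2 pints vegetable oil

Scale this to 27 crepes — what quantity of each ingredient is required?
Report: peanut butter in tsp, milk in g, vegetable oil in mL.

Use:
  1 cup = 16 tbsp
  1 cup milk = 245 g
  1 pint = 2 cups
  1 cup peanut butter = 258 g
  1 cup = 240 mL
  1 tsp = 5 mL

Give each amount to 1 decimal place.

Scaling factor: 27/12 = 9/4 = 2.25.
peanut butter: 0.25 tsp × 9/4 ≈ 0.6 tsp
milk: (3 cup + 7 tbsp = 3.4375 cup) × 9/4 × 245 g/cup ≈ 1894.9 g
vegetable oil: 2 pint × 9/4 × 2 cup/pint × 240 mL/cup = 2160.0 mL

peanut butter: 0.6 tsp; milk: 1894.9 g; vegetable oil: 2160.0 mL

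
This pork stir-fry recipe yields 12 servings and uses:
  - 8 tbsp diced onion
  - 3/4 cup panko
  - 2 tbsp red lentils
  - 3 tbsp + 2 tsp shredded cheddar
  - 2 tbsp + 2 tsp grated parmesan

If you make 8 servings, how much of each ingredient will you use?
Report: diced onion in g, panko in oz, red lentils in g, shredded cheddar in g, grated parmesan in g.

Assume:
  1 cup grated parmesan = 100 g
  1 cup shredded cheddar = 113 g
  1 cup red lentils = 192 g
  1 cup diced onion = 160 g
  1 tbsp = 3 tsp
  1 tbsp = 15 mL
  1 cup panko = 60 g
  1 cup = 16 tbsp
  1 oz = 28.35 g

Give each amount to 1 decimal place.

diced onion: 53.3 g; panko: 1.1 oz; red lentils: 16.0 g; shredded cheddar: 17.3 g; grated parmesan: 11.1 g

Scaling factor: 8/12 = 2/3.
diced onion: 8 tbsp × 2/3 ÷ 16 tbsp/cup × 160 g/cup ≈ 53.3 g
panko: 0.75 cup × 2/3 × 60 g/cup ÷ 28.35 g/oz ≈ 1.1 oz
red lentils: 2 tbsp × 2/3 ÷ 16 tbsp/cup × 192 g/cup = 16.0 g
shredded cheddar: (3 tbsp + 2 tsp = 11/3 tbsp) × 2/3 ÷ 16 tbsp/cup × 113 g/cup ≈ 17.3 g
grated parmesan: (2 tbsp + 2 tsp = 8/3 tbsp) × 2/3 ÷ 16 tbsp/cup × 100 g/cup ≈ 11.1 g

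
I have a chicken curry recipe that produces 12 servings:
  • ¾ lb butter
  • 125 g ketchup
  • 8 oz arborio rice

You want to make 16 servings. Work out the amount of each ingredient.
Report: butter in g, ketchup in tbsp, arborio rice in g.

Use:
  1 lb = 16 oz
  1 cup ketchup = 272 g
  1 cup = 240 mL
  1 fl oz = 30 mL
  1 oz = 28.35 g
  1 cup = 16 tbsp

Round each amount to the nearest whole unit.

Scaling factor: 16/12 = 4/3.
butter: 0.75 lb × 4/3 × 16 oz/lb × 28.35 g/oz ≈ 454 g
ketchup: 125 g × 4/3 ÷ 272 g/cup × 16 tbsp/cup ≈ 10 tbsp
arborio rice: 8 oz × 4/3 × 28.35 g/oz ≈ 302 g

butter: 454 g; ketchup: 10 tbsp; arborio rice: 302 g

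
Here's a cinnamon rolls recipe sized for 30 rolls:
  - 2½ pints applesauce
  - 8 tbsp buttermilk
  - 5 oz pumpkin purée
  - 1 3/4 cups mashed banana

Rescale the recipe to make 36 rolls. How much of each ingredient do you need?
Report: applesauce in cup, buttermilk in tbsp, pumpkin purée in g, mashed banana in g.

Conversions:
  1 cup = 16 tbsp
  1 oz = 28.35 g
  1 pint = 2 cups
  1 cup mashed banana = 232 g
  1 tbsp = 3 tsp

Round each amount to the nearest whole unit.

applesauce: 6 cup; buttermilk: 10 tbsp; pumpkin purée: 170 g; mashed banana: 487 g

Scaling factor: 36/30 = 6/5 = 1.2.
applesauce: 2.5 pint × 6/5 × 2 cup/pint = 6 cup
buttermilk: 8 tbsp × 6/5 ≈ 10 tbsp
pumpkin purée: 5 oz × 6/5 × 28.35 g/oz ≈ 170 g
mashed banana: 1.75 cup × 6/5 × 232 g/cup ≈ 487 g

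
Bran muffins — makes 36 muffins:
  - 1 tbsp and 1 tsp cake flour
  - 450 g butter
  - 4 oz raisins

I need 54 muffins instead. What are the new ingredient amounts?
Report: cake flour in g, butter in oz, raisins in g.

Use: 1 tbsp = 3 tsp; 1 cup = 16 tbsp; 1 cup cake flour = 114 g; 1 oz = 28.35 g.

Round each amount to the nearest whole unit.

Scaling factor: 54/36 = 3/2 = 1.5.
cake flour: (1 tbsp + 1 tsp = 4/3 tbsp) × 3/2 ÷ 16 tbsp/cup × 114 g/cup ≈ 14 g
butter: 450 g × 3/2 ÷ 28.35 g/oz ≈ 24 oz
raisins: 4 oz × 3/2 × 28.35 g/oz ≈ 170 g

cake flour: 14 g; butter: 24 oz; raisins: 170 g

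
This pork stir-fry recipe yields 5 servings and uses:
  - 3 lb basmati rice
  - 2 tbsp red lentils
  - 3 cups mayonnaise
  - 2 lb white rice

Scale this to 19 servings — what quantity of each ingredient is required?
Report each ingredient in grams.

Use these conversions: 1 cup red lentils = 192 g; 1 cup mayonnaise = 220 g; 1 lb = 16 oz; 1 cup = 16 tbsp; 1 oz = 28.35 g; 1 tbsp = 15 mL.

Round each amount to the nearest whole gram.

basmati rice: 5171 g; red lentils: 91 g; mayonnaise: 2508 g; white rice: 3447 g

Scaling factor: 19/5 = 3.8.
basmati rice: 3 lb × 19/5 × 16 oz/lb × 28.35 g/oz ≈ 5171 g
red lentils: 2 tbsp × 19/5 ÷ 16 tbsp/cup × 192 g/cup ≈ 91 g
mayonnaise: 3 cup × 19/5 × 220 g/cup = 2508 g
white rice: 2 lb × 19/5 × 16 oz/lb × 28.35 g/oz ≈ 3447 g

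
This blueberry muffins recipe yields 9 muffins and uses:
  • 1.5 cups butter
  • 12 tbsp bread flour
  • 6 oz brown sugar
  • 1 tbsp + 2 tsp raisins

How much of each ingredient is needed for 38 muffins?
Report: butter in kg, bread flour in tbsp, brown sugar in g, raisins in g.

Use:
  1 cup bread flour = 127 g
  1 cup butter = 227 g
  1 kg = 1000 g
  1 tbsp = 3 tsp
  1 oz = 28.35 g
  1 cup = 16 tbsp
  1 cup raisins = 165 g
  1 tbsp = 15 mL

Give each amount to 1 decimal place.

Scaling factor: 38/9.
butter: 1.5 cup × 38/9 × 227 g/cup ÷ 1000 g/kg ≈ 1.4 kg
bread flour: 12 tbsp × 38/9 ≈ 50.7 tbsp
brown sugar: 6 oz × 38/9 × 28.35 g/oz = 718.2 g
raisins: (1 tbsp + 2 tsp = 5/3 tbsp) × 38/9 ÷ 16 tbsp/cup × 165 g/cup ≈ 72.6 g

butter: 1.4 kg; bread flour: 50.7 tbsp; brown sugar: 718.2 g; raisins: 72.6 g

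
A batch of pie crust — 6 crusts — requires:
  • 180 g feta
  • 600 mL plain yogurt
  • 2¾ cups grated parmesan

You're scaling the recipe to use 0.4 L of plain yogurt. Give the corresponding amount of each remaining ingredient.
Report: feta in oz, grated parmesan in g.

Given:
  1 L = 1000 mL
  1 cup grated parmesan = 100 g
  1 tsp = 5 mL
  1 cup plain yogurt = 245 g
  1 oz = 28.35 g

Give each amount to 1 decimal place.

feta: 4.2 oz; grated parmesan: 183.3 g

The original recipe has 0.6 L of plain yogurt, so the scaling factor is 0.4 ÷ 0.6 = 2/3.
feta: 180 g × 2/3 ÷ 28.35 g/oz ≈ 4.2 oz
grated parmesan: 2.75 cup × 2/3 × 100 g/cup ≈ 183.3 g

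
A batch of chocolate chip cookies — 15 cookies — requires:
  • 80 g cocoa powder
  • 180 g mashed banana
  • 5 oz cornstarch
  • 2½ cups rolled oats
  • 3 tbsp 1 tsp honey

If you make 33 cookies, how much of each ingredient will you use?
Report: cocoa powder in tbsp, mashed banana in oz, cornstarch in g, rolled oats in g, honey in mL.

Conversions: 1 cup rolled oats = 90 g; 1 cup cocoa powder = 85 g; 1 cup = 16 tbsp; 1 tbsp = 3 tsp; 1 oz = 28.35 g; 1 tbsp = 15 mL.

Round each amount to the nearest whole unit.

cocoa powder: 33 tbsp; mashed banana: 14 oz; cornstarch: 312 g; rolled oats: 495 g; honey: 110 mL

Scaling factor: 33/15 = 11/5 = 2.2.
cocoa powder: 80 g × 11/5 ÷ 85 g/cup × 16 tbsp/cup ≈ 33 tbsp
mashed banana: 180 g × 11/5 ÷ 28.35 g/oz ≈ 14 oz
cornstarch: 5 oz × 11/5 × 28.35 g/oz ≈ 312 g
rolled oats: 2.5 cup × 11/5 × 90 g/cup = 495 g
honey: (3 tbsp + 1 tsp = 10/3 tbsp) × 11/5 × 15 mL/tbsp = 110 mL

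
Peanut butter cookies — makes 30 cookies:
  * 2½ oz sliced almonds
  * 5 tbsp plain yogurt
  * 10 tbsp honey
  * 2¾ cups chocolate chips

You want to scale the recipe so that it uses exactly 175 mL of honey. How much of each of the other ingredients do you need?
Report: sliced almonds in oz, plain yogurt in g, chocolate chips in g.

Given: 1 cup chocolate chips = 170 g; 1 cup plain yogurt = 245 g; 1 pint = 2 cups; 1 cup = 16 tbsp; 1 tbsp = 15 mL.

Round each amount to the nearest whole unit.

sliced almonds: 3 oz; plain yogurt: 89 g; chocolate chips: 545 g

The original recipe has 150 mL of honey, so the scaling factor is 175 ÷ 150 = 7/6.
sliced almonds: 2.5 oz × 7/6 ≈ 3 oz
plain yogurt: 5 tbsp × 7/6 ÷ 16 tbsp/cup × 245 g/cup ≈ 89 g
chocolate chips: 2.75 cup × 7/6 × 170 g/cup ≈ 545 g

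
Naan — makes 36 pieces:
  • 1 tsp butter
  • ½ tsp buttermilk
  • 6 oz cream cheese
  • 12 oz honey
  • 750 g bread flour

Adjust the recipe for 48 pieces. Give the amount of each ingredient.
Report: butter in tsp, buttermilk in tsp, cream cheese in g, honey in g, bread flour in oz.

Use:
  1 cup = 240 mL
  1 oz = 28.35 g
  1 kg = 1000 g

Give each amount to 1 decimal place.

butter: 1.3 tsp; buttermilk: 0.7 tsp; cream cheese: 226.8 g; honey: 453.6 g; bread flour: 35.3 oz

Scaling factor: 48/36 = 4/3.
butter: 1 tsp × 4/3 ≈ 1.3 tsp
buttermilk: 0.5 tsp × 4/3 ≈ 0.7 tsp
cream cheese: 6 oz × 4/3 × 28.35 g/oz = 226.8 g
honey: 12 oz × 4/3 × 28.35 g/oz = 453.6 g
bread flour: 750 g × 4/3 ÷ 28.35 g/oz ≈ 35.3 oz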